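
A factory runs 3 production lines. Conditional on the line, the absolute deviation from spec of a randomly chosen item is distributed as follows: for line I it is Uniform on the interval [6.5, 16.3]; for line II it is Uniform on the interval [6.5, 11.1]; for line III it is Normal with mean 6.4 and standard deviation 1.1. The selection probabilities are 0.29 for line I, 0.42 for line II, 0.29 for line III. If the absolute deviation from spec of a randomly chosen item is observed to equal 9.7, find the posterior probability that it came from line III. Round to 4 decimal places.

0.0096

Likelihoods f(9.7 | ·): I: 0.102041; II: 0.217391; III: 0.00402895.
Posterior ∝ prior × likelihood. Numerator for III: 0.29·0.00402895 = 0.0011684.
Normalizing constant: 0.29·0.102041 + 0.42·0.217391 + 0.29·0.00402895 = 0.122065.
P(III | observation) = 0.0011684 / 0.122065 = 0.00957195.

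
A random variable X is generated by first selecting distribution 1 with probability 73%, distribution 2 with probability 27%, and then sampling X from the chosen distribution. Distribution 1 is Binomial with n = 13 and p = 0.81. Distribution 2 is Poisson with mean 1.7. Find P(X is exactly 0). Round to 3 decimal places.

Conditional on each component, P(X = 0): 1: 4.2053e-10; 2: 0.182684.
By total probability, P(X = 0) = 0.73·4.2053e-10 + 0.27·0.182684 = 0.0493246.

0.049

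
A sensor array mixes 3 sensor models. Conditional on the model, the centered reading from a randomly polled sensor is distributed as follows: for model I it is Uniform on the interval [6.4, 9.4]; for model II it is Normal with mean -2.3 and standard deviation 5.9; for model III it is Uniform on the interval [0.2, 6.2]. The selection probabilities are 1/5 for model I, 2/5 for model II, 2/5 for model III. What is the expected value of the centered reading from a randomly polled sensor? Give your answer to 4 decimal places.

1.9400

Component means — I: 7.9; II: -2.3; III: 3.2.
E[X] = 0.2·7.9 + 0.4·-2.3 + 0.4·3.2 = 1.94.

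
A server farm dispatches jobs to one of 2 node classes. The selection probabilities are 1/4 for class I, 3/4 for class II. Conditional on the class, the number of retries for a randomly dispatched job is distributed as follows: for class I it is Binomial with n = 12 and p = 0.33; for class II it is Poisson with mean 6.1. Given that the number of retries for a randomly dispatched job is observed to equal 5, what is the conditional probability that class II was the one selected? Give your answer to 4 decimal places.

0.7160

Likelihoods P(X=5 | ·): I: 0.187853; II: 0.15786.
Posterior ∝ prior × likelihood. Numerator for II: 0.75·0.15786 = 0.118395.
Normalizing constant: 0.25·0.187853 + 0.75·0.15786 = 0.165358.
P(II | observation) = 0.118395 / 0.165358 = 0.71599.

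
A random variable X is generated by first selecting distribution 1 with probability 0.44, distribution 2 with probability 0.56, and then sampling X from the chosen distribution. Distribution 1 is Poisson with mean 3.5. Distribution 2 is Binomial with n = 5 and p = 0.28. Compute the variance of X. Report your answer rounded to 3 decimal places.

3.191

Per component, 1: μ=3.5, E[X²]=15.75; 2: μ=1.4, E[X²]=2.968.
E[X] = 0.44·3.5 + 0.56·1.4 = 2.324.
E[X²] = 0.44·15.75 + 0.56·2.968 = 8.59208.
Var(X) = E[X²] − (E[X])² = 8.59208 − 5.40098 = 3.1911.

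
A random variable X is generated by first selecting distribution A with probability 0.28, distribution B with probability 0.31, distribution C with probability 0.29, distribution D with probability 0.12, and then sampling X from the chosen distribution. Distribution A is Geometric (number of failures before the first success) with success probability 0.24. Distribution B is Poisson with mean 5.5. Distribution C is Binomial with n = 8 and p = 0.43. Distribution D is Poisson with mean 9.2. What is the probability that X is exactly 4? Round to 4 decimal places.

Conditional on each component, P(X = 4): A: 0.0800692; B: 0.155819; C: 0.252622; D: 0.03016.
By total probability, P(X = 4) = 0.28·0.0800692 + 0.31·0.155819 + 0.29·0.252622 + 0.12·0.03016 = 0.147603.

0.1476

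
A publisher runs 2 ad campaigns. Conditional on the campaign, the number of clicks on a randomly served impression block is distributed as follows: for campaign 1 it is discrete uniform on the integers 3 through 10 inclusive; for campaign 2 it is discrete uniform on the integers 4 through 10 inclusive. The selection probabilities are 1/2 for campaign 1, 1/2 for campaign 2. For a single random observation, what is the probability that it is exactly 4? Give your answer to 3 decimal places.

Conditional on each campaign, P(X = 4): 1: 0.125; 2: 0.142857.
By total probability, P(X = 4) = 0.5·0.125 + 0.5·0.142857 = 0.133929.

0.134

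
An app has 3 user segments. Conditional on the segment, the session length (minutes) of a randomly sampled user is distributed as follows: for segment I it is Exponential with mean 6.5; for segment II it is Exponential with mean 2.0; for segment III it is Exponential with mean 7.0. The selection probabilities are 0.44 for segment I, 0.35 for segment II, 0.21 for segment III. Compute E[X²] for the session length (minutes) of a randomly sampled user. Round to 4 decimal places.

For each component E[X²] = Var + (mean)², giving I: 84.5; II: 8; III: 98.
Overall E[X²] = 0.44·84.5 + 0.35·8 + 0.21·98 = 60.56.

60.5600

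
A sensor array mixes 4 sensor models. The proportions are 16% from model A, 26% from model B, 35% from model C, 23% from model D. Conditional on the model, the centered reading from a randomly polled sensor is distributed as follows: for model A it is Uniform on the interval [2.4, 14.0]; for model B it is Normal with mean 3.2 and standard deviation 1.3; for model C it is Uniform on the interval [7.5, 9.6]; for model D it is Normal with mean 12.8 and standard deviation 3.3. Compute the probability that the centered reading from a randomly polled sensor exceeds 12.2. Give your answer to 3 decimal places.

Conditional on each model, P(X > 12.2): A: 0.155172; B: 2.20968e-12; C: 0; D: 0.572137.
By total probability, P(X > 12.2) = 0.16·0.155172 + 0.26·2.20968e-12 + 0.35·0 + 0.23·0.572137 = 0.156419.

0.156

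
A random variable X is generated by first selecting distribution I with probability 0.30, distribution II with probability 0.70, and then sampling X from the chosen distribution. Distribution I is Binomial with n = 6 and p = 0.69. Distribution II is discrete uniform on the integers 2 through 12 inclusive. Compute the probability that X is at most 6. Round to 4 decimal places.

Conditional on each component, P(X ≤ 6): I: 1; II: 0.454545.
By total probability, P(X ≤ 6) = 0.3·1 + 0.7·0.454545 = 0.618182.

0.6182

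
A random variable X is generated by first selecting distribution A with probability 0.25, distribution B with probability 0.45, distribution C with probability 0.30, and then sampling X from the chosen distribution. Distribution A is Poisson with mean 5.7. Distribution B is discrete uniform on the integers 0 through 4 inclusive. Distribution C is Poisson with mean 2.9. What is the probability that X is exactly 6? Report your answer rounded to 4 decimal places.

Conditional on each component, P(X = 6): A: 0.159382; B: 0; C: 0.0454571.
By total probability, P(X = 6) = 0.25·0.159382 + 0.45·0 + 0.3·0.0454571 = 0.0534825.

0.0535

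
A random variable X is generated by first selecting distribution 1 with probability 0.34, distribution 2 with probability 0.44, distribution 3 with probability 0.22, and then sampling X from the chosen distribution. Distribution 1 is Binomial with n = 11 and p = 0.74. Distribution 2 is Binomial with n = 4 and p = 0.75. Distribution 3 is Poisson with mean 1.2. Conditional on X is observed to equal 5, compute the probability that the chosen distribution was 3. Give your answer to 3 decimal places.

0.113

Likelihoods P(X=5 | ·): 1: 0.0316695; 2: 0; 3: 0.00624556.
Posterior ∝ prior × likelihood. Numerator for 3: 0.22·0.00624556 = 0.00137402.
Normalizing constant: 0.34·0.0316695 + 0.44·0 + 0.22·0.00624556 = 0.0121416.
P(3 | observation) = 0.00137402 / 0.0121416 = 0.113166.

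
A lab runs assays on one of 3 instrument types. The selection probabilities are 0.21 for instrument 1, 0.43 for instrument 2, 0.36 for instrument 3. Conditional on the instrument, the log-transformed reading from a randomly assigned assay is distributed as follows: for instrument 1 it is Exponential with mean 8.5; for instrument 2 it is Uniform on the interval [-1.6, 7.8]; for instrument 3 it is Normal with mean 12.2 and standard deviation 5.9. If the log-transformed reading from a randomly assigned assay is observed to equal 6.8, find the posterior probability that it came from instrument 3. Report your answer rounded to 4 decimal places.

Likelihoods f(6.8 | ·): 1: 0.0528622; 2: 0.106383; 3: 0.0444791.
Posterior ∝ prior × likelihood. Numerator for 3: 0.36·0.0444791 = 0.0160125.
Normalizing constant: 0.21·0.0528622 + 0.43·0.106383 + 0.36·0.0444791 = 0.0728582.
P(3 | observation) = 0.0160125 / 0.0728582 = 0.219776.

0.2198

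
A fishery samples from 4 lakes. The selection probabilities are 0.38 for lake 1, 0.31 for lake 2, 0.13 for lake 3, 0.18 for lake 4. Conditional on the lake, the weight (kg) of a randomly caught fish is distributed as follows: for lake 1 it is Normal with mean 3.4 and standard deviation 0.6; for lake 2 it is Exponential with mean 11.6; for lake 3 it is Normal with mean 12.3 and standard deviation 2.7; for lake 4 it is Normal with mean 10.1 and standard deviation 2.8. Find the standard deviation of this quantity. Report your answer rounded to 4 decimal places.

Per component, 1: μ=3.4, E[X²]=11.92; 2: μ=11.6, E[X²]=269.12; 3: μ=12.3, E[X²]=158.58; 4: μ=10.1, E[X²]=109.85.
E[X] = 0.38·3.4 + 0.31·11.6 + 0.13·12.3 + 0.18·10.1 = 8.305.
E[X²] = 0.38·11.92 + 0.31·269.12 + 0.13·158.58 + 0.18·109.85 = 128.345.
Var(X) = E[X²] − (E[X])² = 128.345 − 68.973 = 59.3722.
SD(X) = √59.3722 = 7.70533.

7.7053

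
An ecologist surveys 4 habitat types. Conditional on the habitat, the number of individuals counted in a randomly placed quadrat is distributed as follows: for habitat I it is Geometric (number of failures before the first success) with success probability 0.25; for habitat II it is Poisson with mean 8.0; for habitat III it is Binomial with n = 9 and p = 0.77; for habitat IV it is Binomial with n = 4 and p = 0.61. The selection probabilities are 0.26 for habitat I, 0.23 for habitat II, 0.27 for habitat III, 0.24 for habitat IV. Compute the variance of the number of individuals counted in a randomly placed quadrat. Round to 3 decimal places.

11.301

Per component, I: μ=3, E[X²]=21; II: μ=8, E[X²]=72; III: μ=6.93, E[X²]=49.6188; IV: μ=2.44, E[X²]=6.9052.
E[X] = 0.26·3 + 0.23·8 + 0.27·6.93 + 0.24·2.44 = 5.0767.
E[X²] = 0.26·21 + 0.23·72 + 0.27·49.6188 + 0.24·6.9052 = 37.0743.
Var(X) = E[X²] − (E[X])² = 37.0743 − 25.7729 = 11.3014.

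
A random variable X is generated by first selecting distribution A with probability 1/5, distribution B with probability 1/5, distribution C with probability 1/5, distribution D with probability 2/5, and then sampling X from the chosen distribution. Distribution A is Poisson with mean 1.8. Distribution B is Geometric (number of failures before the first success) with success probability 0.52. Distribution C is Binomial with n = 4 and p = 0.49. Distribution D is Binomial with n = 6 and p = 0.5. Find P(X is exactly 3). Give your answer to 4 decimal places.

Conditional on each component, P(X = 3): A: 0.160671; B: 0.0575078; C: 0.240004; D: 0.3125.
By total probability, P(X = 3) = 0.2·0.160671 + 0.2·0.0575078 + 0.2·0.240004 + 0.4·0.3125 = 0.216636.

0.2166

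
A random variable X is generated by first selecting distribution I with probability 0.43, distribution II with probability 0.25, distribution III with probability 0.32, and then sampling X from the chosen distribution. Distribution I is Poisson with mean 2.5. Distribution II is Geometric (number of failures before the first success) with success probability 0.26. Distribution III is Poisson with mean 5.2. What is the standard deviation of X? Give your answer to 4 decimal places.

Per component, I: μ=2.5, E[X²]=8.75; II: μ=2.84615, E[X²]=19.0473; III: μ=5.2, E[X²]=32.24.
E[X] = 0.43·2.5 + 0.25·2.84615 + 0.32·5.2 = 3.45054.
E[X²] = 0.43·8.75 + 0.25·19.0473 + 0.32·32.24 = 18.8411.
Var(X) = E[X²] − (E[X])² = 18.8411 − 11.9062 = 6.93492.
SD(X) = √6.93492 = 2.63342.

2.6334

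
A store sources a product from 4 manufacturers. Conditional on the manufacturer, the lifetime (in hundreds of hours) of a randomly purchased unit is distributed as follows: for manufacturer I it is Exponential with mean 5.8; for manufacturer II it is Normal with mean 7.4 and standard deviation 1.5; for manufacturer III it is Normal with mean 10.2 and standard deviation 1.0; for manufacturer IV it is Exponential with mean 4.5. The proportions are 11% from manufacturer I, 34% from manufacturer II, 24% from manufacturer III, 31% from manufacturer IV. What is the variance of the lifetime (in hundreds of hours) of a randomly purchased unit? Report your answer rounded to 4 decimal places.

Per component, I: μ=5.8, E[X²]=67.28; II: μ=7.4, E[X²]=57.01; III: μ=10.2, E[X²]=105.04; IV: μ=4.5, E[X²]=40.5.
E[X] = 0.11·5.8 + 0.34·7.4 + 0.24·10.2 + 0.31·4.5 = 6.997.
E[X²] = 0.11·67.28 + 0.34·57.01 + 0.24·105.04 + 0.31·40.5 = 64.5488.
Var(X) = E[X²] − (E[X])² = 64.5488 − 48.958 = 15.5908.

15.5908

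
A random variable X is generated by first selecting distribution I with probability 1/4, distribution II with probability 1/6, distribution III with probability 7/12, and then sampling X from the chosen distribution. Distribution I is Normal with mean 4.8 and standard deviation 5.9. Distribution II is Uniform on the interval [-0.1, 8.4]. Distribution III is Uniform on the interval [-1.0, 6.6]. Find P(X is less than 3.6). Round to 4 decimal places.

Conditional on each component, P(X < 3.6): I: 0.419415; II: 0.435294; III: 0.605263.
By total probability, P(X < 3.6) = 0.25·0.419415 + 0.166667·0.435294 + 0.583333·0.605263 = 0.530473.

0.5305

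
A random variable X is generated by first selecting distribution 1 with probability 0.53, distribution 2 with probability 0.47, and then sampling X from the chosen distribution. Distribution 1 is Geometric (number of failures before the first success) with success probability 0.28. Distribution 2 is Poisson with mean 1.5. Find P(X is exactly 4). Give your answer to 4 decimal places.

0.0620

Conditional on each component, P(X = 4): 1: 0.0752468; 2: 0.0470665.
By total probability, P(X = 4) = 0.53·0.0752468 + 0.47·0.0470665 = 0.0620021.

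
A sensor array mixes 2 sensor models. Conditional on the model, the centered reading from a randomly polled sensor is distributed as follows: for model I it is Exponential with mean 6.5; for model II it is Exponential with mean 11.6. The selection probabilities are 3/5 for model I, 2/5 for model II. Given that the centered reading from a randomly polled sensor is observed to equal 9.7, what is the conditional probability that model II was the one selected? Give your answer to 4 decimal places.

Likelihoods f(9.7 | ·): I: 0.0345928; II: 0.0373579.
Posterior ∝ prior × likelihood. Numerator for II: 0.4·0.0373579 = 0.0149431.
Normalizing constant: 0.6·0.0345928 + 0.4·0.0373579 = 0.0356988.
P(II | observation) = 0.0149431 / 0.0356988 = 0.418589.

0.4186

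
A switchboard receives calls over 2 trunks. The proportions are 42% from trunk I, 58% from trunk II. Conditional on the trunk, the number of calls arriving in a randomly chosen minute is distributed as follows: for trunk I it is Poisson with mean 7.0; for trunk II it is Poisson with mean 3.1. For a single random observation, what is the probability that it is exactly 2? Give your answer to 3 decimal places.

Conditional on each trunk, P(X = 2): I: 0.0223411; II: 0.216461.
By total probability, P(X = 2) = 0.42·0.0223411 + 0.58·0.216461 = 0.134931.

0.135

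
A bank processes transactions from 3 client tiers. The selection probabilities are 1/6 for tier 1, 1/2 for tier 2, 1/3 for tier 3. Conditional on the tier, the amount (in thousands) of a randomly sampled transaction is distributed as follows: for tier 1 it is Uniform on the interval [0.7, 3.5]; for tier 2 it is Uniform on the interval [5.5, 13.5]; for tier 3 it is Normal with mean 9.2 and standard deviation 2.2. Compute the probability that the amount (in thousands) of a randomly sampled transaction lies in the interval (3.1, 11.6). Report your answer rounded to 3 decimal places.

0.692

Conditional on each tier, P(3.1 < X < 11.6): 1: 0.142857; 2: 0.7625; 3: 0.859564.
By total probability, P(3.1 < X < 11.6) = 0.166667·0.142857 + 0.5·0.7625 + 0.333333·0.859564 = 0.691581.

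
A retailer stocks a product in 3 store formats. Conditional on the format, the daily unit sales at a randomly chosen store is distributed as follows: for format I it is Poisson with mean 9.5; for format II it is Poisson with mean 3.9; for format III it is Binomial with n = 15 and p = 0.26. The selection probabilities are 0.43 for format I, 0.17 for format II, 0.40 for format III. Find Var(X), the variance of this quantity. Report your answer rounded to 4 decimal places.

13.5887

Per component, I: μ=9.5, E[X²]=99.75; II: μ=3.9, E[X²]=19.11; III: μ=3.9, E[X²]=18.096.
E[X] = 0.43·9.5 + 0.17·3.9 + 0.4·3.9 = 6.308.
E[X²] = 0.43·99.75 + 0.17·19.11 + 0.4·18.096 = 53.3796.
Var(X) = E[X²] − (E[X])² = 53.3796 − 39.7909 = 13.5887.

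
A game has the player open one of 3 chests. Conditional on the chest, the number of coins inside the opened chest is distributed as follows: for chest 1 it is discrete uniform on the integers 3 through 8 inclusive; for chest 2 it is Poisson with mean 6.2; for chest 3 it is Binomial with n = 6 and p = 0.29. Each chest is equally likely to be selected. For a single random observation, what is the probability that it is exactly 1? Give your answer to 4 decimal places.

0.1088

Conditional on each chest, P(X = 1): 1: 0; 2: 0.0125825; 3: 0.313936.
By total probability, P(X = 1) = 0.333333·0 + 0.333333·0.0125825 + 0.333333·0.313936 = 0.108839.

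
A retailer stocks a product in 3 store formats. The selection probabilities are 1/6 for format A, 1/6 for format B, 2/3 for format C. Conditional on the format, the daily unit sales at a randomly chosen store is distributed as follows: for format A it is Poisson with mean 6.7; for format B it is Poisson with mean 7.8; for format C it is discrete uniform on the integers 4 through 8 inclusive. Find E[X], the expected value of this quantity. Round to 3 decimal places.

6.417

Component means — A: 6.7; B: 7.8; C: 6.
E[X] = 0.166667·6.7 + 0.166667·7.8 + 0.666667·6 = 6.41667.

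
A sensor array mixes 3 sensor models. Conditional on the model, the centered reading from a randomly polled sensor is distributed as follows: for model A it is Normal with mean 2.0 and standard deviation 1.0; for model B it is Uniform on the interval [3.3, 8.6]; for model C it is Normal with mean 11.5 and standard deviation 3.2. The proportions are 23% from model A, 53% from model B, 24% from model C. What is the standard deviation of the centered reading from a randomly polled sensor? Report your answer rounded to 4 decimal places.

Per component, A: μ=2, E[X²]=5; B: μ=5.95, E[X²]=37.7433; C: μ=11.5, E[X²]=142.49.
E[X] = 0.23·2 + 0.53·5.95 + 0.24·11.5 = 6.3735.
E[X²] = 0.23·5 + 0.53·37.7433 + 0.24·142.49 = 55.3516.
Var(X) = E[X²] − (E[X])² = 55.3516 − 40.6215 = 14.7301.
SD(X) = √14.7301 = 3.83798.

3.8380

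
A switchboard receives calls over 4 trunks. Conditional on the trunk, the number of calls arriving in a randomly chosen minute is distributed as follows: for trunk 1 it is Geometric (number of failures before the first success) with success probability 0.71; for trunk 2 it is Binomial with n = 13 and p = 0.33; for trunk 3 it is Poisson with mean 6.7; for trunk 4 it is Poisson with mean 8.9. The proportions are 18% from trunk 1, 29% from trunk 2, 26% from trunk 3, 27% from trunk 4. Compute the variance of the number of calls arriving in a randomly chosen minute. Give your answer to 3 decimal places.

Per component, 1: μ=0.408451, E[X²]=0.742115; 2: μ=4.29, E[X²]=21.2784; 3: μ=6.7, E[X²]=51.59; 4: μ=8.9, E[X²]=88.11.
E[X] = 0.18·0.408451 + 0.29·4.29 + 0.26·6.7 + 0.27·8.9 = 5.46262.
E[X²] = 0.18·0.742115 + 0.29·21.2784 + 0.26·51.59 + 0.27·88.11 = 43.5074.
Var(X) = E[X²] − (E[X])² = 43.5074 − 29.8402 = 13.6672.

13.667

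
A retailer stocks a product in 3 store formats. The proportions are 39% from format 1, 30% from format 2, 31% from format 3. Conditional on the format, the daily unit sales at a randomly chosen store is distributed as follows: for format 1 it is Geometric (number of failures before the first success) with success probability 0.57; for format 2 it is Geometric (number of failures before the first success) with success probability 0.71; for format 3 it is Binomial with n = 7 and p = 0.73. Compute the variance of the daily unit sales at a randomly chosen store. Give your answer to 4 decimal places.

Per component, 1: μ=0.754386, E[X²]=1.89258; 2: μ=0.408451, E[X²]=0.742115; 3: μ=5.11, E[X²]=27.4918.
E[X] = 0.39·0.754386 + 0.3·0.408451 + 0.31·5.11 = 2.00085.
E[X²] = 0.39·1.89258 + 0.3·0.742115 + 0.31·27.4918 = 9.4832.
Var(X) = E[X²] − (E[X])² = 9.4832 − 4.00338 = 5.47982.

5.4798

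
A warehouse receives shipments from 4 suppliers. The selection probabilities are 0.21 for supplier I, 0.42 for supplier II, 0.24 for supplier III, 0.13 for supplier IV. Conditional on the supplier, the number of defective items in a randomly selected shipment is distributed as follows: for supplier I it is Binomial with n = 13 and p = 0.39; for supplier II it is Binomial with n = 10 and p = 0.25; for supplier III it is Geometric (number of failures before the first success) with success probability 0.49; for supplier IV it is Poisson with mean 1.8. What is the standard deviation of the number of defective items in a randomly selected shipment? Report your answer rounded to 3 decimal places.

Per component, I: μ=5.07, E[X²]=28.7976; II: μ=2.5, E[X²]=8.125; III: μ=1.04082, E[X²]=3.20741; IV: μ=1.8, E[X²]=5.04.
E[X] = 0.21·5.07 + 0.42·2.5 + 0.24·1.04082 + 0.13·1.8 = 2.5985.
E[X²] = 0.21·28.7976 + 0.42·8.125 + 0.24·3.20741 + 0.13·5.04 = 10.885.
Var(X) = E[X²] − (E[X])² = 10.885 − 6.75218 = 4.13279.
SD(X) = √4.13279 = 2.03293.

2.033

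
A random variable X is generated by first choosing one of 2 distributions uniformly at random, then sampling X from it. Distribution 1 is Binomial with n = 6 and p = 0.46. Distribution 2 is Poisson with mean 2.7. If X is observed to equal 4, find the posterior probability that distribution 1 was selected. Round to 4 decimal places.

Likelihoods P(X=4 | ·): 1: 0.195844; 2: 0.148816.
Posterior ∝ prior × likelihood. Numerator for 1: 0.5·0.195844 = 0.097922.
Normalizing constant: 0.5·0.195844 + 0.5·0.148816 = 0.17233.
P(1 | observation) = 0.097922 / 0.17233 = 0.568224.

0.5682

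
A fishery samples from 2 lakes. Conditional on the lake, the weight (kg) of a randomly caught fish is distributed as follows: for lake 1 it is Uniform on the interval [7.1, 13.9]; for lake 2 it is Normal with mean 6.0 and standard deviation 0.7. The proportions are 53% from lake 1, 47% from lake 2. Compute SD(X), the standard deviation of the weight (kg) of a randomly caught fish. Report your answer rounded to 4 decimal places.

2.7050

Per component, 1: μ=10.5, E[X²]=114.103; 2: μ=6, E[X²]=36.49.
E[X] = 0.53·10.5 + 0.47·6 = 8.385.
E[X²] = 0.53·114.103 + 0.47·36.49 = 77.6251.
Var(X) = E[X²] − (E[X])² = 77.6251 − 70.3082 = 7.31684.
SD(X) = √7.31684 = 2.70497.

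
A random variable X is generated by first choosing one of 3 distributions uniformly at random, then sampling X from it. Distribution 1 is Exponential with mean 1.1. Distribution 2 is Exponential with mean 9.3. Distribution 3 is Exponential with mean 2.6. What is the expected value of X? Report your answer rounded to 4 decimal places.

Component means — 1: 1.1; 2: 9.3; 3: 2.6.
E[X] = 0.333333·1.1 + 0.333333·9.3 + 0.333333·2.6 = 4.33333.

4.3333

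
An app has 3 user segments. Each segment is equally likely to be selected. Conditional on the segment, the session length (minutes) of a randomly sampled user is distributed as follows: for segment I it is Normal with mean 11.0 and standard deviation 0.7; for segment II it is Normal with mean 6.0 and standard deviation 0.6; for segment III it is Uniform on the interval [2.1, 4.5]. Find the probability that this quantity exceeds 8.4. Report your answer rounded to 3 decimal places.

0.333

Conditional on each segment, P(X > 8.4): I: 0.999898; II: 3.16712e-05; III: 0.
By total probability, P(X > 8.4) = 0.333333·0.999898 + 0.333333·3.16712e-05 + 0.333333·0 = 0.33331.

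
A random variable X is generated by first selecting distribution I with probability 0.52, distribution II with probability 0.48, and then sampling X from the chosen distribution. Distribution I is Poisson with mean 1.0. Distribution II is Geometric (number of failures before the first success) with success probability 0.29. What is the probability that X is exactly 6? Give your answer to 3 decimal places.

0.018

Conditional on each component, P(X = 6): I: 0.000510944; II: 0.0371491.
By total probability, P(X = 6) = 0.52·0.000510944 + 0.48·0.0371491 = 0.0180973.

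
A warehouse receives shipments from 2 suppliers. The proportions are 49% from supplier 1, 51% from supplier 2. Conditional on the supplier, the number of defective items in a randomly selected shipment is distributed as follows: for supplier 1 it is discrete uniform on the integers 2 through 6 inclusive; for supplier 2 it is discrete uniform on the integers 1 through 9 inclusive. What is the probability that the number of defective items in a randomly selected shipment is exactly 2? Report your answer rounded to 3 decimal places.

0.155

Conditional on each supplier, P(X = 2): 1: 0.2; 2: 0.111111.
By total probability, P(X = 2) = 0.49·0.2 + 0.51·0.111111 = 0.154667.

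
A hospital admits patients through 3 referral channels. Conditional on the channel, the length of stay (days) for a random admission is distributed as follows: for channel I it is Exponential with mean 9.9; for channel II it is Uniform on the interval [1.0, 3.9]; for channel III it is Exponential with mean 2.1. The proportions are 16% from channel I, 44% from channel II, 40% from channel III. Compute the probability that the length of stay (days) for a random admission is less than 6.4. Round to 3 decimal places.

0.897

Conditional on each channel, P(X < 6.4): I: 0.476105; II: 1; III: 0.952528.
By total probability, P(X < 6.4) = 0.16·0.476105 + 0.44·1 + 0.4·0.952528 = 0.897188.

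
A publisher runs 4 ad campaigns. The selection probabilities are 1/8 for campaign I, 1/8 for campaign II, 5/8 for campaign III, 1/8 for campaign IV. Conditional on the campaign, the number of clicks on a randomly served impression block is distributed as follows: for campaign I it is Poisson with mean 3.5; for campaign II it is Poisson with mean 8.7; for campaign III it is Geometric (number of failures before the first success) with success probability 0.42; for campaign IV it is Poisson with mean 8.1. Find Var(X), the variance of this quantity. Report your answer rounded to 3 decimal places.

13.414

Per component, I: μ=3.5, E[X²]=15.75; II: μ=8.7, E[X²]=84.39; III: μ=1.38095, E[X²]=5.19501; IV: μ=8.1, E[X²]=73.71.
E[X] = 0.125·3.5 + 0.125·8.7 + 0.625·1.38095 + 0.125·8.1 = 3.4006.
E[X²] = 0.125·15.75 + 0.125·84.39 + 0.625·5.19501 + 0.125·73.71 = 24.9781.
Var(X) = E[X²] − (E[X])² = 24.9781 − 11.564 = 13.4141.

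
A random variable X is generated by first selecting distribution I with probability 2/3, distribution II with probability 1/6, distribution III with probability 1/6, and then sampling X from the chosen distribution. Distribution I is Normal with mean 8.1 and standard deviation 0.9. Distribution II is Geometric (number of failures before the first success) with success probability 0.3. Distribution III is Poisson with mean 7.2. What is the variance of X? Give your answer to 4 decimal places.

7.4791

Per component, I: μ=8.1, E[X²]=66.42; II: μ=2.33333, E[X²]=13.2222; III: μ=7.2, E[X²]=59.04.
E[X] = 0.666667·8.1 + 0.166667·2.33333 + 0.166667·7.2 = 6.98889.
E[X²] = 0.666667·66.42 + 0.166667·13.2222 + 0.166667·59.04 = 56.3237.
Var(X) = E[X²] − (E[X])² = 56.3237 − 48.8446 = 7.47914.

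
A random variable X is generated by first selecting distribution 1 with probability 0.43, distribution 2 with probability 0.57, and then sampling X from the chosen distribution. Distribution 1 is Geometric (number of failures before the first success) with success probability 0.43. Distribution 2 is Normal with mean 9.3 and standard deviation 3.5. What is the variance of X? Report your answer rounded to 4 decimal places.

23.8943

Per component, 1: μ=1.32558, E[X²]=4.83991; 2: μ=9.3, E[X²]=98.74.
E[X] = 0.43·1.32558 + 0.57·9.3 = 5.871.
E[X²] = 0.43·4.83991 + 0.57·98.74 = 58.363.
Var(X) = E[X²] − (E[X])² = 58.363 − 34.4686 = 23.8943.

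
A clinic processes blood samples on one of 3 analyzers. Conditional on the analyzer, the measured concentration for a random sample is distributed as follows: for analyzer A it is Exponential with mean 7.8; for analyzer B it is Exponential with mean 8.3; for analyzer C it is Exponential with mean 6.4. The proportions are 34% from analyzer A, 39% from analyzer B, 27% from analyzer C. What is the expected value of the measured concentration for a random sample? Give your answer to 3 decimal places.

7.617

Component means — A: 7.8; B: 8.3; C: 6.4.
E[X] = 0.34·7.8 + 0.39·8.3 + 0.27·6.4 = 7.617.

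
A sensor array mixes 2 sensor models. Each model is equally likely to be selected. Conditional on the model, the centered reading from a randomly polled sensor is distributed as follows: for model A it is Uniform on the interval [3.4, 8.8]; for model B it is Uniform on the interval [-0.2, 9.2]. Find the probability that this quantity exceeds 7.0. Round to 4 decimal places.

0.2837

Conditional on each model, P(X > 7.0): A: 0.333333; B: 0.234043.
By total probability, P(X > 7.0) = 0.5·0.333333 + 0.5·0.234043 = 0.283688.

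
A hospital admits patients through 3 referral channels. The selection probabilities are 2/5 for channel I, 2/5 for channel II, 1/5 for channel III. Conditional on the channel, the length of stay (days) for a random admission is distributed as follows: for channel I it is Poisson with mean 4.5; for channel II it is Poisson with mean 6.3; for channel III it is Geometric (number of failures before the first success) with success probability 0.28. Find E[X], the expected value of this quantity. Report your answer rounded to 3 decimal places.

Component means — I: 4.5; II: 6.3; III: 2.57143.
E[X] = 0.4·4.5 + 0.4·6.3 + 0.2·2.57143 = 4.83429.

4.834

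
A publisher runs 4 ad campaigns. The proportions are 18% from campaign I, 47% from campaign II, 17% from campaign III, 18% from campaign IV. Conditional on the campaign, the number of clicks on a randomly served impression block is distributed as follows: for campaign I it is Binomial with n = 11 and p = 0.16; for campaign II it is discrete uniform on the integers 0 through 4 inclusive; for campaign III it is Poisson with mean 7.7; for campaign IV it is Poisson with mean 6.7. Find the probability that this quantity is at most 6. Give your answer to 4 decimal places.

0.7988

Conditional on each campaign, P(X ≤ 6): I: 0.999514; II: 1; III: 0.351369; IV: 0.495297.
By total probability, P(X ≤ 6) = 0.18·0.999514 + 0.47·1 + 0.17·0.351369 + 0.18·0.495297 = 0.798799.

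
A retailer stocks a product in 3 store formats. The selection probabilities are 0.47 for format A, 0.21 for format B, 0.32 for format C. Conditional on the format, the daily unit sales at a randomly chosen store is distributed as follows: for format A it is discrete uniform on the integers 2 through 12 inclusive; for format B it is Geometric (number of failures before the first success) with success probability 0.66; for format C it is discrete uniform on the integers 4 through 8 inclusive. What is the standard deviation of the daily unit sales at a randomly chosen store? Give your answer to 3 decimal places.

Per component, A: μ=7, E[X²]=59; B: μ=0.515152, E[X²]=1.04591; C: μ=6, E[X²]=38.
E[X] = 0.47·7 + 0.21·0.515152 + 0.32·6 = 5.31818.
E[X²] = 0.47·59 + 0.21·1.04591 + 0.32·38 = 40.1096.
Var(X) = E[X²] − (E[X])² = 40.1096 − 28.2831 = 11.8266.
SD(X) = √11.8266 = 3.43898.

3.439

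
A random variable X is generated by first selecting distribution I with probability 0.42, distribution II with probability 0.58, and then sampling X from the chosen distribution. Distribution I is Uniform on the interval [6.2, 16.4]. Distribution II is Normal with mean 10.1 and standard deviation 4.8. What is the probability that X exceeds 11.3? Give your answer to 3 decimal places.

0.443

Conditional on each component, P(X > 11.3): I: 0.5; II: 0.401294.
By total probability, P(X > 11.3) = 0.42·0.5 + 0.58·0.401294 = 0.44275.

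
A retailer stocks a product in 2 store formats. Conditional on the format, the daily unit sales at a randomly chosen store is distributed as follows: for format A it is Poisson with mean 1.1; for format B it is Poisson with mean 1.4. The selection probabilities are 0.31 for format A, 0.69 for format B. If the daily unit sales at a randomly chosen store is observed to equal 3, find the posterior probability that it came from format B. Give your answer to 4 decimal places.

0.7727

Likelihoods P(X=3 | ·): A: 0.0738419; B: 0.112777.
Posterior ∝ prior × likelihood. Numerator for B: 0.69·0.112777 = 0.0778161.
Normalizing constant: 0.31·0.0738419 + 0.69·0.112777 = 0.100707.
P(B | observation) = 0.0778161 / 0.100707 = 0.772697.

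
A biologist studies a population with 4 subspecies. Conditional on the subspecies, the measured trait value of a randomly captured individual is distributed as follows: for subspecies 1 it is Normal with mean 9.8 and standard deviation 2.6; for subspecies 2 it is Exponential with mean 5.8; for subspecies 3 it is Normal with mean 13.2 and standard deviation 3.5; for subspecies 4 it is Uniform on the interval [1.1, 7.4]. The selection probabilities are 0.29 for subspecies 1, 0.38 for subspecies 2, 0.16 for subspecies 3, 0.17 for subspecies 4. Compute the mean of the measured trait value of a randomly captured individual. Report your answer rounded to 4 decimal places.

Component means — 1: 9.8; 2: 5.8; 3: 13.2; 4: 4.25.
E[X] = 0.29·9.8 + 0.38·5.8 + 0.16·13.2 + 0.17·4.25 = 7.8805.

7.8805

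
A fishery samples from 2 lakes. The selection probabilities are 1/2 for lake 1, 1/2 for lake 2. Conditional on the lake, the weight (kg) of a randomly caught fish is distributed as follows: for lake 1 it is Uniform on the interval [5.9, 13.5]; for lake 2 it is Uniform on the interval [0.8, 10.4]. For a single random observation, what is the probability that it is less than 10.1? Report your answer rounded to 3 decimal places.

Conditional on each lake, P(X < 10.1): 1: 0.552632; 2: 0.96875.
By total probability, P(X < 10.1) = 0.5·0.552632 + 0.5·0.96875 = 0.760691.

0.761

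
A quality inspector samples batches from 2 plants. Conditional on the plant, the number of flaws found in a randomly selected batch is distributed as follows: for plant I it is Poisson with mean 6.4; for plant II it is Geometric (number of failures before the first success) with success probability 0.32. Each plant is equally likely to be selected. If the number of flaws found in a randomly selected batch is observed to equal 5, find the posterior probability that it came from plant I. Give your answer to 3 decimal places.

0.762

Likelihoods P(X=5 | ·): I: 0.148674; II: 0.0465259.
Posterior ∝ prior × likelihood. Numerator for I: 0.5·0.148674 = 0.0743368.
Normalizing constant: 0.5·0.148674 + 0.5·0.0465259 = 0.0975998.
P(I | observation) = 0.0743368 / 0.0975998 = 0.76165.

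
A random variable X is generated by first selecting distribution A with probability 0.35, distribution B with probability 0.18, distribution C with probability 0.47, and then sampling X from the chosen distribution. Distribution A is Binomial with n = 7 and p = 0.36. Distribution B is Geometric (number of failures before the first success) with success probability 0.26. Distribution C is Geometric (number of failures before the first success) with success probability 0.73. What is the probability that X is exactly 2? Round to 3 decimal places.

Conditional on each component, P(X = 2): A: 0.29223; B: 0.142376; C: 0.053217.
By total probability, P(X = 2) = 0.35·0.29223 + 0.18·0.142376 + 0.47·0.053217 = 0.15292.

0.153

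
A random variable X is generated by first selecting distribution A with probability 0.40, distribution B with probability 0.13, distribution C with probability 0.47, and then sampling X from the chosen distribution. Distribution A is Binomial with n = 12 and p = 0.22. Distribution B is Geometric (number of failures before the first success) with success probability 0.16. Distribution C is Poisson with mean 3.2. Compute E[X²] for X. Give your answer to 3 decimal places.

17.777

For each component E[X²] = Var + (mean)², giving A: 9.0288; B: 60.375; C: 13.44.
Overall E[X²] = 0.4·9.0288 + 0.13·60.375 + 0.47·13.44 = 17.7771.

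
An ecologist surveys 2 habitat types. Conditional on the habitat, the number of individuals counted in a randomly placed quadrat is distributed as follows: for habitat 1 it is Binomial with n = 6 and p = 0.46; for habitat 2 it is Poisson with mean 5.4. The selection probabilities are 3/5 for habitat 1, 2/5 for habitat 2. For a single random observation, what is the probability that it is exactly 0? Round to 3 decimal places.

Conditional on each habitat, P(X = 0): 1: 0.0247949; 2: 0.00451658.
By total probability, P(X = 0) = 0.6·0.0247949 + 0.4·0.00451658 = 0.0166836.

0.017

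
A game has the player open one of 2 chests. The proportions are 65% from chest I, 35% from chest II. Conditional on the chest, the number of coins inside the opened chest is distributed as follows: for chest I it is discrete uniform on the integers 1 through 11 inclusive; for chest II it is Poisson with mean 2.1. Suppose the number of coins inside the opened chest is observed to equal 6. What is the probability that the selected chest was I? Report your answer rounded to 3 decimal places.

Likelihoods P(X=6 | ·): I: 0.0909091; II: 0.014587.
Posterior ∝ prior × likelihood. Numerator for I: 0.65·0.0909091 = 0.0590909.
Normalizing constant: 0.65·0.0909091 + 0.35·0.014587 = 0.0641963.
P(I | observation) = 0.0590909 / 0.0641963 = 0.920472.

0.920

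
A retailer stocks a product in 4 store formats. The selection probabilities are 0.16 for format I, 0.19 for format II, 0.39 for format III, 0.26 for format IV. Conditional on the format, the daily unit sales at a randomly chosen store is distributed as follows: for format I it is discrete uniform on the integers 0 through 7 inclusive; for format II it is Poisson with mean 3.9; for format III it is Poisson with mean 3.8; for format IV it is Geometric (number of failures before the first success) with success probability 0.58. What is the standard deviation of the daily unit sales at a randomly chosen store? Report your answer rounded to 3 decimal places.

2.275

Per component, I: μ=3.5, E[X²]=17.5; II: μ=3.9, E[X²]=19.11; III: μ=3.8, E[X²]=18.24; IV: μ=0.724138, E[X²]=1.77289.
E[X] = 0.16·3.5 + 0.19·3.9 + 0.39·3.8 + 0.26·0.724138 = 2.97128.
E[X²] = 0.16·17.5 + 0.19·19.11 + 0.39·18.24 + 0.26·1.77289 = 14.0055.
Var(X) = E[X²] − (E[X])² = 14.0055 − 8.82848 = 5.17697.
SD(X) = √5.17697 = 2.2753.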